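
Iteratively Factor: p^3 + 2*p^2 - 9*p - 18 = (p + 3)*(p^2 - p - 6) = (p + 2)*(p + 3)*(p - 3)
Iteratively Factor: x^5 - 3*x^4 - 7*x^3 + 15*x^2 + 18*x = (x)*(x^4 - 3*x^3 - 7*x^2 + 15*x + 18) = x*(x + 2)*(x^3 - 5*x^2 + 3*x + 9) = x*(x - 3)*(x + 2)*(x^2 - 2*x - 3) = x*(x - 3)*(x + 1)*(x + 2)*(x - 3)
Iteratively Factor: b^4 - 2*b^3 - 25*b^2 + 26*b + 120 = (b - 5)*(b^3 + 3*b^2 - 10*b - 24) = (b - 5)*(b - 3)*(b^2 + 6*b + 8) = (b - 5)*(b - 3)*(b + 4)*(b + 2)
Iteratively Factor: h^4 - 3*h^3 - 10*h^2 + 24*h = (h - 2)*(h^3 - h^2 - 12*h) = (h - 4)*(h - 2)*(h^2 + 3*h) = h*(h - 4)*(h - 2)*(h + 3)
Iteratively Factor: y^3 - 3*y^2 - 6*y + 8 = (y - 1)*(y^2 - 2*y - 8) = (y - 4)*(y - 1)*(y + 2)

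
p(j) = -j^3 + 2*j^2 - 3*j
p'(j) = -3*j^2 + 4*j - 3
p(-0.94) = 5.42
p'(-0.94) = -9.41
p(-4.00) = 108.00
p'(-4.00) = -67.00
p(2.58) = -11.60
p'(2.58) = -12.65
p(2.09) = -6.66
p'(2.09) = -7.74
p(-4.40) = 137.10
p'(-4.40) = -78.68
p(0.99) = -1.98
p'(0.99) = -1.98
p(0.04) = -0.12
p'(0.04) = -2.84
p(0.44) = -1.02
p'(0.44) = -1.82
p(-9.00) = 918.00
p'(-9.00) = -282.00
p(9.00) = -594.00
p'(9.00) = -210.00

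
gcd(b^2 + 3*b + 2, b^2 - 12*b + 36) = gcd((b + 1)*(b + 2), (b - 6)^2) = 1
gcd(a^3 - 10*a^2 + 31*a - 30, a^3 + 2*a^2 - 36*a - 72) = 1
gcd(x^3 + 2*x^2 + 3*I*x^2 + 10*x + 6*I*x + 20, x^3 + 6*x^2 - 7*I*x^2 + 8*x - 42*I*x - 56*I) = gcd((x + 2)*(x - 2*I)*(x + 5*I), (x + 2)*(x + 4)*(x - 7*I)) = x + 2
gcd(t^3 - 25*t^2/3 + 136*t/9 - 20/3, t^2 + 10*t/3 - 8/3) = t - 2/3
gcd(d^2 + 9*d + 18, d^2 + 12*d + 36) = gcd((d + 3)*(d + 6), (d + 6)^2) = d + 6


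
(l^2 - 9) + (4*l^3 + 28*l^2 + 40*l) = 4*l^3 + 29*l^2 + 40*l - 9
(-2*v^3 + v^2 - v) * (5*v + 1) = -10*v^4 + 3*v^3 - 4*v^2 - v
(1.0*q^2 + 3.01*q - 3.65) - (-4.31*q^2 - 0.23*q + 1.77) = 5.31*q^2 + 3.24*q - 5.42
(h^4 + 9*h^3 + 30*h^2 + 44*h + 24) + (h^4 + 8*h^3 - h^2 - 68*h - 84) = 2*h^4 + 17*h^3 + 29*h^2 - 24*h - 60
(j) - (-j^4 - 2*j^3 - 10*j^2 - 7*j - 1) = j^4 + 2*j^3 + 10*j^2 + 8*j + 1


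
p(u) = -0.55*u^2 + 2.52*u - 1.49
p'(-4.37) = 7.33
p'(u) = 2.52 - 1.1*u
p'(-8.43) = 11.79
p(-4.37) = -23.01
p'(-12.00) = 15.72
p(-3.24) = -15.43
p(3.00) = 1.12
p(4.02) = -0.25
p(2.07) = 1.37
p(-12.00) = -110.93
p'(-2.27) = 5.02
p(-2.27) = -10.04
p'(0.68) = 1.77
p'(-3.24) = 6.08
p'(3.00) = -0.78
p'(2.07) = 0.24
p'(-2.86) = 5.67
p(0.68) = -0.03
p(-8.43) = -61.82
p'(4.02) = -1.90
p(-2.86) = -13.20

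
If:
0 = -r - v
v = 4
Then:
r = -4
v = 4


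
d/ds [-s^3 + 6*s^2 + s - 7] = -3*s^2 + 12*s + 1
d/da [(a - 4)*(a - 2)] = 2*a - 6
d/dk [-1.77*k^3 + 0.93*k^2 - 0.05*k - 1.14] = -5.31*k^2 + 1.86*k - 0.05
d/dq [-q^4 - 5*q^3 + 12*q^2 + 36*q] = -4*q^3 - 15*q^2 + 24*q + 36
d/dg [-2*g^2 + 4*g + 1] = 4 - 4*g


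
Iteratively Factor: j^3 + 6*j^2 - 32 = (j + 4)*(j^2 + 2*j - 8) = (j - 2)*(j + 4)*(j + 4)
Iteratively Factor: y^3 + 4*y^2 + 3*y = (y + 1)*(y^2 + 3*y) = (y + 1)*(y + 3)*(y)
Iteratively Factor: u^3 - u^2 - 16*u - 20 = (u + 2)*(u^2 - 3*u - 10) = (u + 2)^2*(u - 5)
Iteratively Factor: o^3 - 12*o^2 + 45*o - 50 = (o - 2)*(o^2 - 10*o + 25) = (o - 5)*(o - 2)*(o - 5)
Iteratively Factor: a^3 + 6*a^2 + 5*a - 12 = (a + 3)*(a^2 + 3*a - 4) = (a + 3)*(a + 4)*(a - 1)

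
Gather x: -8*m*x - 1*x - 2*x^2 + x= -8*m*x - 2*x^2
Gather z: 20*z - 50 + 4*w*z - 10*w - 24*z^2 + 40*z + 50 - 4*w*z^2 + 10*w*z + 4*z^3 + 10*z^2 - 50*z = -10*w + 4*z^3 + z^2*(-4*w - 14) + z*(14*w + 10)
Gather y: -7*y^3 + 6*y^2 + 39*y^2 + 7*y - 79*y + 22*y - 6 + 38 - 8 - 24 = -7*y^3 + 45*y^2 - 50*y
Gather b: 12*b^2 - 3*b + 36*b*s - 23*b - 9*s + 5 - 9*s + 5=12*b^2 + b*(36*s - 26) - 18*s + 10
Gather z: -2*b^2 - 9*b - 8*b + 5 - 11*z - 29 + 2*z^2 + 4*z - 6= -2*b^2 - 17*b + 2*z^2 - 7*z - 30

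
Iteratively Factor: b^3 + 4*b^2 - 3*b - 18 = (b + 3)*(b^2 + b - 6) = (b + 3)^2*(b - 2)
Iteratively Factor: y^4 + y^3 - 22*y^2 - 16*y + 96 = (y - 4)*(y^3 + 5*y^2 - 2*y - 24) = (y - 4)*(y - 2)*(y^2 + 7*y + 12) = (y - 4)*(y - 2)*(y + 4)*(y + 3)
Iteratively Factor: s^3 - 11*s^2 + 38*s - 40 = (s - 2)*(s^2 - 9*s + 20) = (s - 5)*(s - 2)*(s - 4)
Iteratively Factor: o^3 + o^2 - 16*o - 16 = (o + 1)*(o^2 - 16) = (o + 1)*(o + 4)*(o - 4)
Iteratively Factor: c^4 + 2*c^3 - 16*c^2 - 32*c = (c + 2)*(c^3 - 16*c) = c*(c + 2)*(c^2 - 16) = c*(c - 4)*(c + 2)*(c + 4)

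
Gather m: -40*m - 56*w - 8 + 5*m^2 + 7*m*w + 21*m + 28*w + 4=5*m^2 + m*(7*w - 19) - 28*w - 4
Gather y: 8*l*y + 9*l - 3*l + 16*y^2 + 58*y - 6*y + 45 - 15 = 6*l + 16*y^2 + y*(8*l + 52) + 30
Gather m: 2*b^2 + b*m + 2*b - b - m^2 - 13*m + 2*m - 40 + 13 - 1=2*b^2 + b - m^2 + m*(b - 11) - 28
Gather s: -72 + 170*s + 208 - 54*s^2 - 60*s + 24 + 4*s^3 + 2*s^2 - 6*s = 4*s^3 - 52*s^2 + 104*s + 160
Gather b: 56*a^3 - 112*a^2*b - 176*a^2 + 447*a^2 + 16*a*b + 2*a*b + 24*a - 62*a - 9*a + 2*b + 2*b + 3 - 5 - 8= 56*a^3 + 271*a^2 - 47*a + b*(-112*a^2 + 18*a + 4) - 10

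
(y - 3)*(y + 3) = y^2 - 9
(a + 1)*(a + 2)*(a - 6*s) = a^3 - 6*a^2*s + 3*a^2 - 18*a*s + 2*a - 12*s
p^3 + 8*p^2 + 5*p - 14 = (p - 1)*(p + 2)*(p + 7)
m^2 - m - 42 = (m - 7)*(m + 6)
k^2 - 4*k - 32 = (k - 8)*(k + 4)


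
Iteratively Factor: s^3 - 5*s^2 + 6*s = (s - 2)*(s^2 - 3*s) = s*(s - 2)*(s - 3)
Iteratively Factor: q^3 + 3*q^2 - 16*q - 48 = (q + 3)*(q^2 - 16) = (q - 4)*(q + 3)*(q + 4)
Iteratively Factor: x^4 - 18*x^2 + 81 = (x + 3)*(x^3 - 3*x^2 - 9*x + 27) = (x - 3)*(x + 3)*(x^2 - 9) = (x - 3)^2*(x + 3)*(x + 3)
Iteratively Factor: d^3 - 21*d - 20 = (d - 5)*(d^2 + 5*d + 4) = (d - 5)*(d + 1)*(d + 4)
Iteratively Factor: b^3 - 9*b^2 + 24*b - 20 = (b - 2)*(b^2 - 7*b + 10) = (b - 2)^2*(b - 5)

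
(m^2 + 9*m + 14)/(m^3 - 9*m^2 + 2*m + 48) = (m + 7)/(m^2 - 11*m + 24)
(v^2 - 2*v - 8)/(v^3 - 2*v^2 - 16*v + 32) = (v + 2)/(v^2 + 2*v - 8)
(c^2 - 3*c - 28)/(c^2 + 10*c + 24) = (c - 7)/(c + 6)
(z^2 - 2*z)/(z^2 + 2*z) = (z - 2)/(z + 2)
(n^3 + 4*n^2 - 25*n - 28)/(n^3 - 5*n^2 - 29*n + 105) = (n^3 + 4*n^2 - 25*n - 28)/(n^3 - 5*n^2 - 29*n + 105)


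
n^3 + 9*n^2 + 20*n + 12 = (n + 1)*(n + 2)*(n + 6)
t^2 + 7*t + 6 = (t + 1)*(t + 6)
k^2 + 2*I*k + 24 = (k - 4*I)*(k + 6*I)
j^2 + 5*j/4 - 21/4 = (j - 7/4)*(j + 3)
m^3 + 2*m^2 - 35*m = m*(m - 5)*(m + 7)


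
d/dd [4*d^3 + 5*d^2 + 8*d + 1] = 12*d^2 + 10*d + 8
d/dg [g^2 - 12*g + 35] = 2*g - 12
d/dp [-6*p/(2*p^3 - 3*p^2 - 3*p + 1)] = 6*(4*p^3 - 3*p^2 - 1)/(4*p^6 - 12*p^5 - 3*p^4 + 22*p^3 + 3*p^2 - 6*p + 1)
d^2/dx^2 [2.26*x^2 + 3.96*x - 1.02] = 4.52000000000000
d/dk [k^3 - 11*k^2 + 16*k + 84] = 3*k^2 - 22*k + 16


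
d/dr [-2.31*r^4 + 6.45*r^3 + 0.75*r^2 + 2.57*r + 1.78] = -9.24*r^3 + 19.35*r^2 + 1.5*r + 2.57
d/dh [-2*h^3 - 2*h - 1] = -6*h^2 - 2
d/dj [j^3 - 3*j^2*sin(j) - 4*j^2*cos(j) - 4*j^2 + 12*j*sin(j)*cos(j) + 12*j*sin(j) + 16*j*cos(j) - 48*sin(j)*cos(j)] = 4*j^2*sin(j) - 3*j^2*cos(j) + 3*j^2 - 22*j*sin(j) + 4*j*cos(j) + 12*j*cos(2*j) - 8*j + 12*sin(j) + 6*sin(2*j) + 16*cos(j) - 48*cos(2*j)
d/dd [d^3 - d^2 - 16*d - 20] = 3*d^2 - 2*d - 16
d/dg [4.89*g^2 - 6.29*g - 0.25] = 9.78*g - 6.29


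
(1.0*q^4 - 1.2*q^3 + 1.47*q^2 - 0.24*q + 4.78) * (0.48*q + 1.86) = 0.48*q^5 + 1.284*q^4 - 1.5264*q^3 + 2.619*q^2 + 1.848*q + 8.8908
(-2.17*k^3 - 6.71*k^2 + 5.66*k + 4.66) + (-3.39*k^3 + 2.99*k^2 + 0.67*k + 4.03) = -5.56*k^3 - 3.72*k^2 + 6.33*k + 8.69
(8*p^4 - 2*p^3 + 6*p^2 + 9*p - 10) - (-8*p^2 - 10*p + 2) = 8*p^4 - 2*p^3 + 14*p^2 + 19*p - 12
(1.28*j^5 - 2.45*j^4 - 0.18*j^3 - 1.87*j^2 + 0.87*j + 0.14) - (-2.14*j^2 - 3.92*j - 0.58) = 1.28*j^5 - 2.45*j^4 - 0.18*j^3 + 0.27*j^2 + 4.79*j + 0.72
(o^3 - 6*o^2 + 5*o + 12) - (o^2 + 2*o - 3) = o^3 - 7*o^2 + 3*o + 15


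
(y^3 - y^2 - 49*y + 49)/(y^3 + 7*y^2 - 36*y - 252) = (y^2 - 8*y + 7)/(y^2 - 36)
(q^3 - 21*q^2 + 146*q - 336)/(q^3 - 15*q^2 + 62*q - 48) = (q - 7)/(q - 1)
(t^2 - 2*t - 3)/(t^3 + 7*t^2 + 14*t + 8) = (t - 3)/(t^2 + 6*t + 8)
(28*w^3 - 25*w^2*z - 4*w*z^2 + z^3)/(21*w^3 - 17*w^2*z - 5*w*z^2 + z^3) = (4*w + z)/(3*w + z)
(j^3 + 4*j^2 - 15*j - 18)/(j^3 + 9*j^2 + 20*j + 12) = (j - 3)/(j + 2)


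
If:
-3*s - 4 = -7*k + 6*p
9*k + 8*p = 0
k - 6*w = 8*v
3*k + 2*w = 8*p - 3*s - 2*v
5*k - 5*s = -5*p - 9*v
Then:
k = 568/3943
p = -639/3943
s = -2654/3943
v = -1435/3943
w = 2008/3943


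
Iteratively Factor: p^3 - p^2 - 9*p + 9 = (p - 1)*(p^2 - 9) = (p - 3)*(p - 1)*(p + 3)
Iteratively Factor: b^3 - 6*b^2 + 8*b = (b - 4)*(b^2 - 2*b) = b*(b - 4)*(b - 2)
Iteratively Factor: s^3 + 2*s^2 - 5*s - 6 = (s + 3)*(s^2 - s - 2) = (s + 1)*(s + 3)*(s - 2)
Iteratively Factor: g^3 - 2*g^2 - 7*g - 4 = (g + 1)*(g^2 - 3*g - 4) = (g + 1)^2*(g - 4)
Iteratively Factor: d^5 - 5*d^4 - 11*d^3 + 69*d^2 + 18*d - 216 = (d + 2)*(d^4 - 7*d^3 + 3*d^2 + 63*d - 108) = (d - 4)*(d + 2)*(d^3 - 3*d^2 - 9*d + 27) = (d - 4)*(d + 2)*(d + 3)*(d^2 - 6*d + 9) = (d - 4)*(d - 3)*(d + 2)*(d + 3)*(d - 3)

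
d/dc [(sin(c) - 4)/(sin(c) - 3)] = cos(c)/(sin(c) - 3)^2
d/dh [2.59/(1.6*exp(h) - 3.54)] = -4.144*exp(h)/(1.6*exp(h) - 3.54)^2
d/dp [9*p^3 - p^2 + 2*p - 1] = 27*p^2 - 2*p + 2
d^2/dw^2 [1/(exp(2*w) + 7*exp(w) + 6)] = (2*(2*exp(w) + 7)^2*exp(w) - (4*exp(w) + 7)*(exp(2*w) + 7*exp(w) + 6))*exp(w)/(exp(2*w) + 7*exp(w) + 6)^3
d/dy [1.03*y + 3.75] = 1.03000000000000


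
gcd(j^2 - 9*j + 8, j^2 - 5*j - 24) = j - 8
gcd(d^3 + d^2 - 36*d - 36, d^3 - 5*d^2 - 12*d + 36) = d - 6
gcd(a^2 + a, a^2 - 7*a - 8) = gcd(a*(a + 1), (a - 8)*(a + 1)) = a + 1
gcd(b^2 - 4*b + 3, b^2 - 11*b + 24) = b - 3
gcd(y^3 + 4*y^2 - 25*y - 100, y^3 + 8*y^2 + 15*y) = y + 5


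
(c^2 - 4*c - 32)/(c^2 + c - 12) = (c - 8)/(c - 3)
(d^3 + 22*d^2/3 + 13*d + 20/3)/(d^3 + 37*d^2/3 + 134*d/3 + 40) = (d + 1)/(d + 6)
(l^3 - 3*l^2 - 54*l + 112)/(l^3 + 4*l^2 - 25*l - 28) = (l^2 - 10*l + 16)/(l^2 - 3*l - 4)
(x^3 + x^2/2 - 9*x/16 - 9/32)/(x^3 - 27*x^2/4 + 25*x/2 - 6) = (8*x^2 + 10*x + 3)/(8*(x^2 - 6*x + 8))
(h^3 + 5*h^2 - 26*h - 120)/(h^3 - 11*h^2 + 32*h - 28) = (h^3 + 5*h^2 - 26*h - 120)/(h^3 - 11*h^2 + 32*h - 28)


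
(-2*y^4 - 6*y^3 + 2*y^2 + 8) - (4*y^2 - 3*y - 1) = -2*y^4 - 6*y^3 - 2*y^2 + 3*y + 9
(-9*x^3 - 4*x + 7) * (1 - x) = 9*x^4 - 9*x^3 + 4*x^2 - 11*x + 7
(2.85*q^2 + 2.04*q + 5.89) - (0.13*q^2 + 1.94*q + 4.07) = 2.72*q^2 + 0.1*q + 1.82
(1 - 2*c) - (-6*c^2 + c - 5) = 6*c^2 - 3*c + 6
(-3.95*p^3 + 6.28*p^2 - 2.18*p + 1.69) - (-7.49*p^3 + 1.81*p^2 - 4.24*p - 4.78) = 3.54*p^3 + 4.47*p^2 + 2.06*p + 6.47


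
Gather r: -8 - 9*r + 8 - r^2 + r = -r^2 - 8*r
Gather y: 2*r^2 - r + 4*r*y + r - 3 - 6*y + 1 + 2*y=2*r^2 + y*(4*r - 4) - 2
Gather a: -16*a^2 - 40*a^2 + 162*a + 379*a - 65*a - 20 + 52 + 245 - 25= -56*a^2 + 476*a + 252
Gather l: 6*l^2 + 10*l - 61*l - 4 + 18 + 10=6*l^2 - 51*l + 24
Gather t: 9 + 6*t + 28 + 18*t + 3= 24*t + 40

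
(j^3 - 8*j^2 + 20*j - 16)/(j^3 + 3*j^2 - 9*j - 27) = (j^3 - 8*j^2 + 20*j - 16)/(j^3 + 3*j^2 - 9*j - 27)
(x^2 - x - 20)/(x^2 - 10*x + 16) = (x^2 - x - 20)/(x^2 - 10*x + 16)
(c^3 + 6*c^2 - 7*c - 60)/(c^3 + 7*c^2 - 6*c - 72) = (c + 5)/(c + 6)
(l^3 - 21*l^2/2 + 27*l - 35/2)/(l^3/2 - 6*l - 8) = (-2*l^3 + 21*l^2 - 54*l + 35)/(-l^3 + 12*l + 16)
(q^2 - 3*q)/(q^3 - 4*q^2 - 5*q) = (3 - q)/(-q^2 + 4*q + 5)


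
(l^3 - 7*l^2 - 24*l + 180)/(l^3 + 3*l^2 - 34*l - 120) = (l - 6)/(l + 4)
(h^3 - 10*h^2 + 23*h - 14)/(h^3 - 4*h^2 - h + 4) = (h^2 - 9*h + 14)/(h^2 - 3*h - 4)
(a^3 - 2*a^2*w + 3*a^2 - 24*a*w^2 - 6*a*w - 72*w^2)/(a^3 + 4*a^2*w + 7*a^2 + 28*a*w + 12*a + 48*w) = (a - 6*w)/(a + 4)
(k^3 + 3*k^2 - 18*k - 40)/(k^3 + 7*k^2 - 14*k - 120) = (k + 2)/(k + 6)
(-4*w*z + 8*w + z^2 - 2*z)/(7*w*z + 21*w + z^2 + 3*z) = (-4*w*z + 8*w + z^2 - 2*z)/(7*w*z + 21*w + z^2 + 3*z)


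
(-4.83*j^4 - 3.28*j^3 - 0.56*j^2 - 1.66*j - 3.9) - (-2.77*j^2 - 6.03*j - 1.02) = -4.83*j^4 - 3.28*j^3 + 2.21*j^2 + 4.37*j - 2.88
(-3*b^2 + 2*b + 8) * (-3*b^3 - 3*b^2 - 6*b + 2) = 9*b^5 + 3*b^4 - 12*b^3 - 42*b^2 - 44*b + 16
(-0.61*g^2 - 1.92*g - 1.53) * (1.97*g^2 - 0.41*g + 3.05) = -1.2017*g^4 - 3.5323*g^3 - 4.0874*g^2 - 5.2287*g - 4.6665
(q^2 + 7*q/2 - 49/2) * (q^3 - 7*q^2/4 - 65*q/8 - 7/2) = q^5 + 7*q^4/4 - 155*q^3/4 + 175*q^2/16 + 2989*q/16 + 343/4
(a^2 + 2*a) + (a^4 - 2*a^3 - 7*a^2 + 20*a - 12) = a^4 - 2*a^3 - 6*a^2 + 22*a - 12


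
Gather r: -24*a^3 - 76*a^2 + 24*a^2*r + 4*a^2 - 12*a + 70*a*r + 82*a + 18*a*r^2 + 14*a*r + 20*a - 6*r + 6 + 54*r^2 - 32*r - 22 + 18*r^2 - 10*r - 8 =-24*a^3 - 72*a^2 + 90*a + r^2*(18*a + 72) + r*(24*a^2 + 84*a - 48) - 24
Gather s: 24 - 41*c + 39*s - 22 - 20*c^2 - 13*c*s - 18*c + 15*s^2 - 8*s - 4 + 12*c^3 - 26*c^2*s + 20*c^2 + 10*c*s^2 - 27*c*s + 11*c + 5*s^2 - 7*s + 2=12*c^3 - 48*c + s^2*(10*c + 20) + s*(-26*c^2 - 40*c + 24)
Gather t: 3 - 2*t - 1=2 - 2*t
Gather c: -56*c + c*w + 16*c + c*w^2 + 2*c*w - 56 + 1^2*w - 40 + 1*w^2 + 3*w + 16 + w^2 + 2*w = c*(w^2 + 3*w - 40) + 2*w^2 + 6*w - 80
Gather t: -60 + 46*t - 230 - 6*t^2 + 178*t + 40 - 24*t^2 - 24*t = -30*t^2 + 200*t - 250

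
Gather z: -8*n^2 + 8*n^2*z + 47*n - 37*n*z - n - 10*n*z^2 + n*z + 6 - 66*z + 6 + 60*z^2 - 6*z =-8*n^2 + 46*n + z^2*(60 - 10*n) + z*(8*n^2 - 36*n - 72) + 12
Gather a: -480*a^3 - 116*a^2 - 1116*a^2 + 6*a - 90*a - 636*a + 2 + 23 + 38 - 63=-480*a^3 - 1232*a^2 - 720*a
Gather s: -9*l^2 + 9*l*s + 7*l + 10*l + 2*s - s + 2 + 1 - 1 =-9*l^2 + 17*l + s*(9*l + 1) + 2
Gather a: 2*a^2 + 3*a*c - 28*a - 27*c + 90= 2*a^2 + a*(3*c - 28) - 27*c + 90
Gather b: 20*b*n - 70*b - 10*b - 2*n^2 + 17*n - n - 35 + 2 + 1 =b*(20*n - 80) - 2*n^2 + 16*n - 32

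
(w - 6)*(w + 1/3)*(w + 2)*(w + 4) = w^4 + w^3/3 - 28*w^2 - 172*w/3 - 16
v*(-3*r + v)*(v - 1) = -3*r*v^2 + 3*r*v + v^3 - v^2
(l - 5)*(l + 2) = l^2 - 3*l - 10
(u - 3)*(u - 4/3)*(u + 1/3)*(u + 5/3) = u^4 - 7*u^3/3 - 37*u^2/9 + 151*u/27 + 20/9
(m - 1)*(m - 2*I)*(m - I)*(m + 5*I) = m^4 - m^3 + 2*I*m^3 + 13*m^2 - 2*I*m^2 - 13*m - 10*I*m + 10*I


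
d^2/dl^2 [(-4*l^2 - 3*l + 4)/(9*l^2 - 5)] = 2*(-243*l^3 + 432*l^2 - 405*l + 80)/(729*l^6 - 1215*l^4 + 675*l^2 - 125)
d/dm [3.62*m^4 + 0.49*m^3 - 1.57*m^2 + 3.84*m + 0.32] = 14.48*m^3 + 1.47*m^2 - 3.14*m + 3.84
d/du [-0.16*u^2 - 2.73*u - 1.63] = -0.32*u - 2.73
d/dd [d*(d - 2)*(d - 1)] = 3*d^2 - 6*d + 2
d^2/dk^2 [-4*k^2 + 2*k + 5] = -8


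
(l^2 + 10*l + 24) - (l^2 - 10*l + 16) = 20*l + 8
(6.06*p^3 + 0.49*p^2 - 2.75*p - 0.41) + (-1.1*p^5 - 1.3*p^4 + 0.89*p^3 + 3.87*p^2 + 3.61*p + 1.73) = -1.1*p^5 - 1.3*p^4 + 6.95*p^3 + 4.36*p^2 + 0.86*p + 1.32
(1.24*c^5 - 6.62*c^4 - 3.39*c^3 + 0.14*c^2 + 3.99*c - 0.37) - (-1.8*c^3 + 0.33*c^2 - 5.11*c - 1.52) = 1.24*c^5 - 6.62*c^4 - 1.59*c^3 - 0.19*c^2 + 9.1*c + 1.15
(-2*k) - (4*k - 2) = 2 - 6*k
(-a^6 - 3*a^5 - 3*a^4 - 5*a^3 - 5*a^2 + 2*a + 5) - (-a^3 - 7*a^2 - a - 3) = -a^6 - 3*a^5 - 3*a^4 - 4*a^3 + 2*a^2 + 3*a + 8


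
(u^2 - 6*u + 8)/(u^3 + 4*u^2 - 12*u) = (u - 4)/(u*(u + 6))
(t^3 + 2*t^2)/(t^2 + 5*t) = t*(t + 2)/(t + 5)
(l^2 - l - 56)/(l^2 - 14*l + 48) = (l + 7)/(l - 6)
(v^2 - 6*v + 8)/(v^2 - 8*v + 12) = (v - 4)/(v - 6)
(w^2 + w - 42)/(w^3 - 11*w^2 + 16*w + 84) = (w + 7)/(w^2 - 5*w - 14)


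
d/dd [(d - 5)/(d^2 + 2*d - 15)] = (d^2 + 2*d - 2*(d - 5)*(d + 1) - 15)/(d^2 + 2*d - 15)^2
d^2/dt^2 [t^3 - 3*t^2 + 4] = 6*t - 6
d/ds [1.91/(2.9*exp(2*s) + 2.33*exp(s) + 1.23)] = (-11.078*exp(s) - 4.4503)*exp(s)/(2.9*exp(2*s) + 2.33*exp(s) + 1.23)^2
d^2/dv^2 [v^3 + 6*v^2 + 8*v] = 6*v + 12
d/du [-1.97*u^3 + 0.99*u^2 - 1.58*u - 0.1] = -5.91*u^2 + 1.98*u - 1.58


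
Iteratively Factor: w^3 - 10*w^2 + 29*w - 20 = (w - 4)*(w^2 - 6*w + 5) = (w - 5)*(w - 4)*(w - 1)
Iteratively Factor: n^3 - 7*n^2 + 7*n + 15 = (n - 5)*(n^2 - 2*n - 3) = (n - 5)*(n + 1)*(n - 3)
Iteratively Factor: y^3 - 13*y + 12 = (y - 3)*(y^2 + 3*y - 4) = (y - 3)*(y - 1)*(y + 4)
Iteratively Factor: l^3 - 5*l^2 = (l)*(l^2 - 5*l) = l^2*(l - 5)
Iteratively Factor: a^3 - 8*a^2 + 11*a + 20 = (a + 1)*(a^2 - 9*a + 20) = (a - 4)*(a + 1)*(a - 5)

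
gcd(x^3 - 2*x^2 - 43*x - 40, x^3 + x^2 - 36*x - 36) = x + 1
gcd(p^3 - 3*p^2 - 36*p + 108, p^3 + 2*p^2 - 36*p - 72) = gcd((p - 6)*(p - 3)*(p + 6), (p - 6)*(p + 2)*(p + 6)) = p^2 - 36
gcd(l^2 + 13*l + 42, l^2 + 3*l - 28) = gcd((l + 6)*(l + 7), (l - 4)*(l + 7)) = l + 7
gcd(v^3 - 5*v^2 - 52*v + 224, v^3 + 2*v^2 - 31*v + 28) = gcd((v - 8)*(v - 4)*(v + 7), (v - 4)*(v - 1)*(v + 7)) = v^2 + 3*v - 28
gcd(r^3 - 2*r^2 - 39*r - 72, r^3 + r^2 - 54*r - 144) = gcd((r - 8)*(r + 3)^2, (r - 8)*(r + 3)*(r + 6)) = r^2 - 5*r - 24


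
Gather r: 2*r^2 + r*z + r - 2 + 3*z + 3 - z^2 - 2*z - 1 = 2*r^2 + r*(z + 1) - z^2 + z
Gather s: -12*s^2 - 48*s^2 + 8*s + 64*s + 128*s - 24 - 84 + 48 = -60*s^2 + 200*s - 60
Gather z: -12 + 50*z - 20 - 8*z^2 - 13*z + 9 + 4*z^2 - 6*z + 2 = -4*z^2 + 31*z - 21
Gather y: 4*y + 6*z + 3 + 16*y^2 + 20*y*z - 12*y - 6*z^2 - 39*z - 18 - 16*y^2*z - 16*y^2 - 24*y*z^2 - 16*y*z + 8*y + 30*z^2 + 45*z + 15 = -16*y^2*z + y*(-24*z^2 + 4*z) + 24*z^2 + 12*z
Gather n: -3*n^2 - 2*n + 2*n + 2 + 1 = 3 - 3*n^2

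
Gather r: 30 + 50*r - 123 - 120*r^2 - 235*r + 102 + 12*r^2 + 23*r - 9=-108*r^2 - 162*r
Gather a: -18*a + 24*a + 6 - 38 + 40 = 6*a + 8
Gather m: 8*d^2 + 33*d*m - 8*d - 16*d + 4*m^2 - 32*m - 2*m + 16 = 8*d^2 - 24*d + 4*m^2 + m*(33*d - 34) + 16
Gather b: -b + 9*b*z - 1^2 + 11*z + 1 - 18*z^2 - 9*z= b*(9*z - 1) - 18*z^2 + 2*z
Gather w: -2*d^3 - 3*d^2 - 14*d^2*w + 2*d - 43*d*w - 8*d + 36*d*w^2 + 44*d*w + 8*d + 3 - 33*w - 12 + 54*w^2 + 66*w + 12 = -2*d^3 - 3*d^2 + 2*d + w^2*(36*d + 54) + w*(-14*d^2 + d + 33) + 3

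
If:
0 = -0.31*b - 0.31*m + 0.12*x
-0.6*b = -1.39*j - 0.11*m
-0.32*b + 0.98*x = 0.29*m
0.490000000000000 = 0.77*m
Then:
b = -0.64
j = -0.33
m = 0.64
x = -0.02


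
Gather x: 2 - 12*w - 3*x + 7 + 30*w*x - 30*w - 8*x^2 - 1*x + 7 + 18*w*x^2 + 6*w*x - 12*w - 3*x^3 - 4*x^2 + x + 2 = -54*w - 3*x^3 + x^2*(18*w - 12) + x*(36*w - 3) + 18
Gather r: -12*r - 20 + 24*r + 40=12*r + 20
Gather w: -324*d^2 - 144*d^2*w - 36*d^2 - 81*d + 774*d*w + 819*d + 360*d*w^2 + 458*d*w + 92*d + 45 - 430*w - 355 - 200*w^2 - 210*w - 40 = -360*d^2 + 830*d + w^2*(360*d - 200) + w*(-144*d^2 + 1232*d - 640) - 350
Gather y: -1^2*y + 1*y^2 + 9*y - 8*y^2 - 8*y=-7*y^2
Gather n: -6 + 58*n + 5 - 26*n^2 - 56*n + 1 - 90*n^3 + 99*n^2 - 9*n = -90*n^3 + 73*n^2 - 7*n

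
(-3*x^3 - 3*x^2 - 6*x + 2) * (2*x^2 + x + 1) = -6*x^5 - 9*x^4 - 18*x^3 - 5*x^2 - 4*x + 2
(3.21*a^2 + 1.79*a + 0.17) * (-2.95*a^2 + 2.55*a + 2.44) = -9.4695*a^4 + 2.905*a^3 + 11.8954*a^2 + 4.8011*a + 0.4148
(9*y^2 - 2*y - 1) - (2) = 9*y^2 - 2*y - 3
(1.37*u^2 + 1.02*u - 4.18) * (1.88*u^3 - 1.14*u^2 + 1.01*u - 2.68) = 2.5756*u^5 + 0.3558*u^4 - 7.6375*u^3 + 2.1238*u^2 - 6.9554*u + 11.2024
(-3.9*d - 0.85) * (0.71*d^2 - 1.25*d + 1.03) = -2.769*d^3 + 4.2715*d^2 - 2.9545*d - 0.8755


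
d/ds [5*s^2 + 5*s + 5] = 10*s + 5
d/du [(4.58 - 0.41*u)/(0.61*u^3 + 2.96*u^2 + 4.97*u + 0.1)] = (0.5002*u^3 - 7.1678*u^2 - 27.1136*u - 22.8036)/(0.3721*u^6 + 3.6112*u^5 + 14.825*u^4 + 29.5444*u^3 + 25.2929*u^2 + 0.994*u + 0.01)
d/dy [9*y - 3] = 9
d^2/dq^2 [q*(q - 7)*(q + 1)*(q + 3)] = 12*q^2 - 18*q - 50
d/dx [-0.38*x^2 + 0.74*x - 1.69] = 0.74 - 0.76*x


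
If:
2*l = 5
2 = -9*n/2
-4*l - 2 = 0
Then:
No Solution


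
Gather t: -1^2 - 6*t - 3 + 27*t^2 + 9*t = 27*t^2 + 3*t - 4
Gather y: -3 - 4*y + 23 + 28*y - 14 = 24*y + 6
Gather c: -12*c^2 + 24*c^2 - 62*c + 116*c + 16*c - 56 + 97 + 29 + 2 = 12*c^2 + 70*c + 72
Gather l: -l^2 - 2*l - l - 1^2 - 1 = -l^2 - 3*l - 2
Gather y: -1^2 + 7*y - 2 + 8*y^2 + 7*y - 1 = 8*y^2 + 14*y - 4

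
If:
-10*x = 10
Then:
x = -1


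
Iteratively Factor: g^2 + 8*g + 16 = (g + 4)*(g + 4)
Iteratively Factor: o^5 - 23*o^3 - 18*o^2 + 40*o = (o + 2)*(o^4 - 2*o^3 - 19*o^2 + 20*o) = (o - 1)*(o + 2)*(o^3 - o^2 - 20*o) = o*(o - 1)*(o + 2)*(o^2 - o - 20) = o*(o - 1)*(o + 2)*(o + 4)*(o - 5)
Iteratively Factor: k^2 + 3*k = (k)*(k + 3)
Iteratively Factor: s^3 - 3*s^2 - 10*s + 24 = (s - 4)*(s^2 + s - 6) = (s - 4)*(s + 3)*(s - 2)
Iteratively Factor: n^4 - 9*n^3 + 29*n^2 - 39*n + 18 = (n - 2)*(n^3 - 7*n^2 + 15*n - 9) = (n - 3)*(n - 2)*(n^2 - 4*n + 3) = (n - 3)^2*(n - 2)*(n - 1)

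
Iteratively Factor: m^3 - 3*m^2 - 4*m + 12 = (m - 2)*(m^2 - m - 6) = (m - 2)*(m + 2)*(m - 3)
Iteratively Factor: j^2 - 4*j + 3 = (j - 1)*(j - 3)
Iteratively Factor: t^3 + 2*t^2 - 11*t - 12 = (t + 4)*(t^2 - 2*t - 3) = (t + 1)*(t + 4)*(t - 3)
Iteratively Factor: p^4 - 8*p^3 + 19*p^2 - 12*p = (p - 4)*(p^3 - 4*p^2 + 3*p) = (p - 4)*(p - 3)*(p^2 - p) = p*(p - 4)*(p - 3)*(p - 1)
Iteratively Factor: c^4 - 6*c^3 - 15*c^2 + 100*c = (c - 5)*(c^3 - c^2 - 20*c) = c*(c - 5)*(c^2 - c - 20) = c*(c - 5)*(c + 4)*(c - 5)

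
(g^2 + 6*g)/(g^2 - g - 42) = g/(g - 7)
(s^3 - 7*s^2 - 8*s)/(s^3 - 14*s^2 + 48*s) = (s + 1)/(s - 6)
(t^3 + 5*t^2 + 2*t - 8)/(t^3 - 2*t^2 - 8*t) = (t^2 + 3*t - 4)/(t*(t - 4))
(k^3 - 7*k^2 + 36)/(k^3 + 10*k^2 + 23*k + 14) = (k^2 - 9*k + 18)/(k^2 + 8*k + 7)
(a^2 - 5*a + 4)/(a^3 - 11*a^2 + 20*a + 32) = (a - 1)/(a^2 - 7*a - 8)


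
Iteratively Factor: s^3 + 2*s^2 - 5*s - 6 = (s + 1)*(s^2 + s - 6) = (s + 1)*(s + 3)*(s - 2)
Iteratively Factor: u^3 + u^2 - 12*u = (u)*(u^2 + u - 12) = u*(u + 4)*(u - 3)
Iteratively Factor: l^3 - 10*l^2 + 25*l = (l - 5)*(l^2 - 5*l) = (l - 5)^2*(l)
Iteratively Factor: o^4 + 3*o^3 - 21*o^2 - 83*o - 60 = (o + 1)*(o^3 + 2*o^2 - 23*o - 60) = (o + 1)*(o + 4)*(o^2 - 2*o - 15) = (o - 5)*(o + 1)*(o + 4)*(o + 3)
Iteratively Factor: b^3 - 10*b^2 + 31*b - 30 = (b - 3)*(b^2 - 7*b + 10) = (b - 3)*(b - 2)*(b - 5)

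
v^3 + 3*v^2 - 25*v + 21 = (v - 3)*(v - 1)*(v + 7)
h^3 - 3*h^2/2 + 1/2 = (h - 1)^2*(h + 1/2)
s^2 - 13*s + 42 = (s - 7)*(s - 6)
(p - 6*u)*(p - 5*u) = p^2 - 11*p*u + 30*u^2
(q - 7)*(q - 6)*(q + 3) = q^3 - 10*q^2 + 3*q + 126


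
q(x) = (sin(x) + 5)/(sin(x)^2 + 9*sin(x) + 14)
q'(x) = (-2*sin(x)*cos(x) - 9*cos(x))*(sin(x) + 5)/(sin(x)^2 + 9*sin(x) + 14)^2 + cos(x)/(sin(x)^2 + 9*sin(x) + 14)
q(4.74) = 0.67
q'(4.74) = -0.02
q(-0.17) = 0.39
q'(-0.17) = -0.18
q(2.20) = 0.26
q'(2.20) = 0.05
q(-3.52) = 0.31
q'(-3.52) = 0.11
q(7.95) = 0.25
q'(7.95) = 0.01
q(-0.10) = 0.37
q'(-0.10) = -0.17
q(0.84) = 0.27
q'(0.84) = -0.06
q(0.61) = 0.29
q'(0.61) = -0.08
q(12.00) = 0.47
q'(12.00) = -0.24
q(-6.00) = 0.32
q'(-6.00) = -0.12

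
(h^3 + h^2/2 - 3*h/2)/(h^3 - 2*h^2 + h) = (h + 3/2)/(h - 1)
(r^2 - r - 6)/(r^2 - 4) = (r - 3)/(r - 2)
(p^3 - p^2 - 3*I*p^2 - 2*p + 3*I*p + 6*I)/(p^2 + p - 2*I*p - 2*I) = (p^2 - p*(2 + 3*I) + 6*I)/(p - 2*I)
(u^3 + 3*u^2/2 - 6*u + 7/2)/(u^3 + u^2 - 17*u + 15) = (2*u^2 + 5*u - 7)/(2*(u^2 + 2*u - 15))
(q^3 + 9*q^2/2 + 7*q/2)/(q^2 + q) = q + 7/2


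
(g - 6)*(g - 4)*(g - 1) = g^3 - 11*g^2 + 34*g - 24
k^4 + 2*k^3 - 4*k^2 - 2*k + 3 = (k - 1)^2*(k + 1)*(k + 3)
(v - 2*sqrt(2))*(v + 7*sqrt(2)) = v^2 + 5*sqrt(2)*v - 28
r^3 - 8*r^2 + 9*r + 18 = (r - 6)*(r - 3)*(r + 1)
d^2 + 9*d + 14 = (d + 2)*(d + 7)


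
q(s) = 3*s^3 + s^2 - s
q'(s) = 9*s^2 + 2*s - 1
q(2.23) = 36.01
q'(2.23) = 48.22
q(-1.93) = -15.91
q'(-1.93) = 28.66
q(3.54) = 142.08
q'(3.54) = 118.86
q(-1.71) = -10.37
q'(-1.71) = 21.90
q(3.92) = 192.16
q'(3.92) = 145.14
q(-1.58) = -7.76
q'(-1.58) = 18.31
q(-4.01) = -173.35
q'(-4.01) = 135.70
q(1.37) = 8.22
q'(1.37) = 18.63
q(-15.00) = -9885.00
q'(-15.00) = 1994.00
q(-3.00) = -69.00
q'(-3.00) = 74.00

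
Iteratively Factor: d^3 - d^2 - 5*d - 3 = (d + 1)*(d^2 - 2*d - 3) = (d + 1)^2*(d - 3)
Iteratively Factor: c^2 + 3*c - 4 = (c - 1)*(c + 4)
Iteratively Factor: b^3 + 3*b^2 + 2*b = (b)*(b^2 + 3*b + 2) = b*(b + 2)*(b + 1)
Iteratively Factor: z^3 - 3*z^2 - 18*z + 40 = (z + 4)*(z^2 - 7*z + 10) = (z - 5)*(z + 4)*(z - 2)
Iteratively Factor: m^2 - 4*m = (m - 4)*(m)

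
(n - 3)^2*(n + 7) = n^3 + n^2 - 33*n + 63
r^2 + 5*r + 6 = (r + 2)*(r + 3)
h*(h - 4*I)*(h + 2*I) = h^3 - 2*I*h^2 + 8*h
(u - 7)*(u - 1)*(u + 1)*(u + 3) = u^4 - 4*u^3 - 22*u^2 + 4*u + 21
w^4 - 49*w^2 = w^2*(w - 7)*(w + 7)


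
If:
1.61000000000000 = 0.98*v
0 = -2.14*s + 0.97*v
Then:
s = 0.74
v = 1.64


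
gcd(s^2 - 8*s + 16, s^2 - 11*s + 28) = s - 4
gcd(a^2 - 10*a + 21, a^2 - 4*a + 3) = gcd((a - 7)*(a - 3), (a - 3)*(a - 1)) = a - 3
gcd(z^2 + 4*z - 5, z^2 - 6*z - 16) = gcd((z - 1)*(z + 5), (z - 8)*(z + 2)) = 1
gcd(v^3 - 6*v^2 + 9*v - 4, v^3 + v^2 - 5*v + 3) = v^2 - 2*v + 1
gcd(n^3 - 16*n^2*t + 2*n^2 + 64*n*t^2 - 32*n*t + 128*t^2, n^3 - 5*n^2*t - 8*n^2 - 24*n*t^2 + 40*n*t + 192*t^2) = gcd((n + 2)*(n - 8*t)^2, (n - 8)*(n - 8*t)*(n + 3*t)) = -n + 8*t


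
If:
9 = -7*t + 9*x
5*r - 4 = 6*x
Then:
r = 6*x/5 + 4/5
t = 9*x/7 - 9/7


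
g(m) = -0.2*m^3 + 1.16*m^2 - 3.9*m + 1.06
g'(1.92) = -1.66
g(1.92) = -3.57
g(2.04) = -3.77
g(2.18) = -4.00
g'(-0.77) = -6.04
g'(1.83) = -1.66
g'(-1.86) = -10.29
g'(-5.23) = -32.45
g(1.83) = -3.42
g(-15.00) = 995.56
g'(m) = -0.6*m^2 + 2.32*m - 3.9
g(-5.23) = 81.80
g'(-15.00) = -173.70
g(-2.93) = 27.48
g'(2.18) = -1.69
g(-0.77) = 4.84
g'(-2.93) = -15.85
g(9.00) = -85.88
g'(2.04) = -1.66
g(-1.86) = 13.61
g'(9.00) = -31.62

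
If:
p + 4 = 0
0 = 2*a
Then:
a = 0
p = -4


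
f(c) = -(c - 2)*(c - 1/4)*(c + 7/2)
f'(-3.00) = -12.12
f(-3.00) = -8.12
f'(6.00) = -115.62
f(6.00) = -218.50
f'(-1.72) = 2.80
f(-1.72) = -13.04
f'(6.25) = -125.44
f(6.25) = -248.62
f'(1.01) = 1.79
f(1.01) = 3.39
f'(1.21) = -0.04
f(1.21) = 3.57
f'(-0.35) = 7.88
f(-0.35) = -4.44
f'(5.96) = -114.09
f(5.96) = -213.91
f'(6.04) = -117.17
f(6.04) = -223.16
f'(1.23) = -0.24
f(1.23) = 3.57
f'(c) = -(c - 2)*(c - 1/4) - (c - 2)*(c + 7/2) - (c - 1/4)*(c + 7/2) = -3*c^2 - 5*c/2 + 59/8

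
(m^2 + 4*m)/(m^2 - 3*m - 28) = m/(m - 7)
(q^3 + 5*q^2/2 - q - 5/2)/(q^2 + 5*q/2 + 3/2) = (2*q^2 + 3*q - 5)/(2*q + 3)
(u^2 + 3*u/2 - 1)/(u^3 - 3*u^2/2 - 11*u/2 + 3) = 1/(u - 3)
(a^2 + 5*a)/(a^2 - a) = (a + 5)/(a - 1)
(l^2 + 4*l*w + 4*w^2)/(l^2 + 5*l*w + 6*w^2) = (l + 2*w)/(l + 3*w)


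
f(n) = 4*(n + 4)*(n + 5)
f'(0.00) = 36.00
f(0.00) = 80.00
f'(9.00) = 108.00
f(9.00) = 728.00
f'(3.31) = 62.48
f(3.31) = 242.98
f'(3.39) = 63.12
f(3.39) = 248.01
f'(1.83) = 50.64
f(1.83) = 159.28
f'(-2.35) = 17.20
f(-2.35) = 17.49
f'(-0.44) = 32.48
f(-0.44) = 64.93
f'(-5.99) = -11.92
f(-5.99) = 7.88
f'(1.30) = 46.40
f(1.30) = 133.56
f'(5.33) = 78.64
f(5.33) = 385.52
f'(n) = 8*n + 36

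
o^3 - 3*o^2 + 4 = (o - 2)^2*(o + 1)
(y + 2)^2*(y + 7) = y^3 + 11*y^2 + 32*y + 28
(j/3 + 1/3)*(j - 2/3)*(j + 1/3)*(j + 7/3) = j^4/3 + j^3 + j^2/3 - 41*j/81 - 14/81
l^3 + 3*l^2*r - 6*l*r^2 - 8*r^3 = (l - 2*r)*(l + r)*(l + 4*r)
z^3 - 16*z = z*(z - 4)*(z + 4)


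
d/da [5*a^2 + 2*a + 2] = 10*a + 2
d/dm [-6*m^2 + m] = 1 - 12*m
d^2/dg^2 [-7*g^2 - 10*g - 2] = -14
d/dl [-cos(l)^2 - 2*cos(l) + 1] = 2*(cos(l) + 1)*sin(l)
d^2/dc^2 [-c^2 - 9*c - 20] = -2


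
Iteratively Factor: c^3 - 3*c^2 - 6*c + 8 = (c + 2)*(c^2 - 5*c + 4) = (c - 4)*(c + 2)*(c - 1)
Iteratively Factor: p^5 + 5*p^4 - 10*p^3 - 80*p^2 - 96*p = (p - 4)*(p^4 + 9*p^3 + 26*p^2 + 24*p) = (p - 4)*(p + 2)*(p^3 + 7*p^2 + 12*p) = (p - 4)*(p + 2)*(p + 3)*(p^2 + 4*p) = p*(p - 4)*(p + 2)*(p + 3)*(p + 4)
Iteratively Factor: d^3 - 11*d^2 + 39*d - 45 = (d - 3)*(d^2 - 8*d + 15) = (d - 3)^2*(d - 5)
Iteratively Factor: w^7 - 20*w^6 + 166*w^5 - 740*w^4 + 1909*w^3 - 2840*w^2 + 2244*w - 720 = (w - 5)*(w^6 - 15*w^5 + 91*w^4 - 285*w^3 + 484*w^2 - 420*w + 144) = (w - 5)*(w - 1)*(w^5 - 14*w^4 + 77*w^3 - 208*w^2 + 276*w - 144) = (w - 5)*(w - 3)*(w - 1)*(w^4 - 11*w^3 + 44*w^2 - 76*w + 48) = (w - 5)*(w - 4)*(w - 3)*(w - 1)*(w^3 - 7*w^2 + 16*w - 12) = (w - 5)*(w - 4)*(w - 3)^2*(w - 1)*(w^2 - 4*w + 4) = (w - 5)*(w - 4)*(w - 3)^2*(w - 2)*(w - 1)*(w - 2)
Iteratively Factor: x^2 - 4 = (x + 2)*(x - 2)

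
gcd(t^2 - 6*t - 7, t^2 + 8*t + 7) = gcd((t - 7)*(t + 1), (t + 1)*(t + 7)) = t + 1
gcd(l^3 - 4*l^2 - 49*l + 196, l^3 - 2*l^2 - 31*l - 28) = l - 7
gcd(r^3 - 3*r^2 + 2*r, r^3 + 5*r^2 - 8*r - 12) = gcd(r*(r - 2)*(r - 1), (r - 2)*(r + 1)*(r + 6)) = r - 2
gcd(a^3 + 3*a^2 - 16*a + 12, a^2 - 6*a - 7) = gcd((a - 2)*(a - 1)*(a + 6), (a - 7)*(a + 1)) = 1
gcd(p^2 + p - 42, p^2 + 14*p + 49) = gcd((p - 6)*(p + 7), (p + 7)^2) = p + 7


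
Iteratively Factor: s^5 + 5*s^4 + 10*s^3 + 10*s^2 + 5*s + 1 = (s + 1)*(s^4 + 4*s^3 + 6*s^2 + 4*s + 1) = (s + 1)^2*(s^3 + 3*s^2 + 3*s + 1) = (s + 1)^3*(s^2 + 2*s + 1) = (s + 1)^4*(s + 1)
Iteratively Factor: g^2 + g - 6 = (g - 2)*(g + 3)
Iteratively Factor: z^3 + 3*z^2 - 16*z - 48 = (z + 4)*(z^2 - z - 12) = (z + 3)*(z + 4)*(z - 4)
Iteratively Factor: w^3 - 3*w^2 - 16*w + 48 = (w - 3)*(w^2 - 16) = (w - 3)*(w + 4)*(w - 4)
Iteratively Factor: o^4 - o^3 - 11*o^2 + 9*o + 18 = (o + 1)*(o^3 - 2*o^2 - 9*o + 18) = (o - 2)*(o + 1)*(o^2 - 9) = (o - 2)*(o + 1)*(o + 3)*(o - 3)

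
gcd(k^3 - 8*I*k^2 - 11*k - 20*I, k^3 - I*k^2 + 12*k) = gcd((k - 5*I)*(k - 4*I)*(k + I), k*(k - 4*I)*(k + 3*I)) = k - 4*I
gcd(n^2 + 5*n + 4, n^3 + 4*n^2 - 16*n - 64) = n + 4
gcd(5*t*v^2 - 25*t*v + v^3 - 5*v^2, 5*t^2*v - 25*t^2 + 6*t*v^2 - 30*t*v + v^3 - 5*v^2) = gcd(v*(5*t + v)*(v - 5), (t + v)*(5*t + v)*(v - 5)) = 5*t*v - 25*t + v^2 - 5*v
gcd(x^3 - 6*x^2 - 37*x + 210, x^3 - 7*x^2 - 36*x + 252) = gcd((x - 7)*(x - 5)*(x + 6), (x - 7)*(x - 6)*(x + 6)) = x^2 - x - 42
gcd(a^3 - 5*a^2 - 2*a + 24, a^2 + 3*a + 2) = a + 2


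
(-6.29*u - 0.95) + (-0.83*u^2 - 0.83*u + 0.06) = -0.83*u^2 - 7.12*u - 0.89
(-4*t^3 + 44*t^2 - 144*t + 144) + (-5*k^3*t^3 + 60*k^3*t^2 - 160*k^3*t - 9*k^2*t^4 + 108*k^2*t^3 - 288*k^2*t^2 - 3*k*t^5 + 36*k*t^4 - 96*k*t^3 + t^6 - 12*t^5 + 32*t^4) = -5*k^3*t^3 + 60*k^3*t^2 - 160*k^3*t - 9*k^2*t^4 + 108*k^2*t^3 - 288*k^2*t^2 - 3*k*t^5 + 36*k*t^4 - 96*k*t^3 + t^6 - 12*t^5 + 32*t^4 - 4*t^3 + 44*t^2 - 144*t + 144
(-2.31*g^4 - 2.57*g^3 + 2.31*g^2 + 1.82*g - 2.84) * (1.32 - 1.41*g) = 3.2571*g^5 + 0.574499999999999*g^4 - 6.6495*g^3 + 0.483000000000001*g^2 + 6.4068*g - 3.7488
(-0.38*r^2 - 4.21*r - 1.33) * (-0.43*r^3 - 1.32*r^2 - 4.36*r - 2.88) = 0.1634*r^5 + 2.3119*r^4 + 7.7859*r^3 + 21.2056*r^2 + 17.9236*r + 3.8304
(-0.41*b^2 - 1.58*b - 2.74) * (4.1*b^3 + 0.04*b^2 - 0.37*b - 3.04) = -1.681*b^5 - 6.4944*b^4 - 11.1455*b^3 + 1.7214*b^2 + 5.817*b + 8.3296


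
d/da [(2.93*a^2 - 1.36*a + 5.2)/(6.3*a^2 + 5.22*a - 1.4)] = (23.8626*a^2 - 73.724*a - 25.24)/(39.69*a^4 + 65.772*a^3 + 9.6084*a^2 - 14.616*a + 1.96)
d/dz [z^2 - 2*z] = 2*z - 2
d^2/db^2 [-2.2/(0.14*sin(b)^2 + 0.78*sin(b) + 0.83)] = (0.17248*sin(b)^4 + 0.72072*sin(b)^3 + 0.0571999999999998*sin(b)^2 - 2.86572*sin(b) - 2.16568)/(0.14*sin(b)^2 + 0.78*sin(b) + 0.83)^3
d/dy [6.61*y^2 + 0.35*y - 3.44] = 13.22*y + 0.35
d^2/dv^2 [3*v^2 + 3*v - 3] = 6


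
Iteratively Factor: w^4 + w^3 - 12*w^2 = (w + 4)*(w^3 - 3*w^2) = (w - 3)*(w + 4)*(w^2) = w*(w - 3)*(w + 4)*(w)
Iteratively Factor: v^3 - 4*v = (v + 2)*(v^2 - 2*v) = (v - 2)*(v + 2)*(v)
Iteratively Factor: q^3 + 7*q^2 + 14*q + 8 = (q + 1)*(q^2 + 6*q + 8) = (q + 1)*(q + 2)*(q + 4)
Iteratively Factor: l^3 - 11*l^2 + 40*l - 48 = (l - 4)*(l^2 - 7*l + 12) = (l - 4)^2*(l - 3)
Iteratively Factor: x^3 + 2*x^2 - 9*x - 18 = (x + 3)*(x^2 - x - 6) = (x + 2)*(x + 3)*(x - 3)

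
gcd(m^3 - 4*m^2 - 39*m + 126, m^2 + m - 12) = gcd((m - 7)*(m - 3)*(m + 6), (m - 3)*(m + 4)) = m - 3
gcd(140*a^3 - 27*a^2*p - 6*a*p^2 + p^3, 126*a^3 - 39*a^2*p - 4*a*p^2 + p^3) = -7*a + p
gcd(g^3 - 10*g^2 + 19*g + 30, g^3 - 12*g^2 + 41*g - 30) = g^2 - 11*g + 30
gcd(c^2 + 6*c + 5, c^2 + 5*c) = c + 5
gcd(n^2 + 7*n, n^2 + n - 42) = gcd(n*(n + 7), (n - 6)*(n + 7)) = n + 7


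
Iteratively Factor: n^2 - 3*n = (n)*(n - 3)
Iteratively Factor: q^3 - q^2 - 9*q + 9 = (q + 3)*(q^2 - 4*q + 3) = (q - 3)*(q + 3)*(q - 1)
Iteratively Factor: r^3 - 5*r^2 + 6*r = (r - 2)*(r^2 - 3*r) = r*(r - 2)*(r - 3)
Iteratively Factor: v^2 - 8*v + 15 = (v - 3)*(v - 5)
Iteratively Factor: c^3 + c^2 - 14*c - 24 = (c + 3)*(c^2 - 2*c - 8) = (c - 4)*(c + 3)*(c + 2)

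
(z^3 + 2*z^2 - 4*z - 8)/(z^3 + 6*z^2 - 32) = (z^2 + 4*z + 4)/(z^2 + 8*z + 16)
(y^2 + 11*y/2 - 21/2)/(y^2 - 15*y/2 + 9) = (y + 7)/(y - 6)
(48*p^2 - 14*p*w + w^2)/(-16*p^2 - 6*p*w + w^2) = (-6*p + w)/(2*p + w)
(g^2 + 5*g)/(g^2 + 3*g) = (g + 5)/(g + 3)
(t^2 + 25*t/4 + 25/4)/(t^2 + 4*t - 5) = (t + 5/4)/(t - 1)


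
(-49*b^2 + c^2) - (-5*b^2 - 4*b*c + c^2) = -44*b^2 + 4*b*c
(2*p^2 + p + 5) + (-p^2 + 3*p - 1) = p^2 + 4*p + 4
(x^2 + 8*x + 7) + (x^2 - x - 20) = 2*x^2 + 7*x - 13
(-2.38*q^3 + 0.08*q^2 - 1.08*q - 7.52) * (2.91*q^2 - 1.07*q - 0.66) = -6.9258*q^5 + 2.7794*q^4 - 1.6576*q^3 - 20.7804*q^2 + 8.7592*q + 4.9632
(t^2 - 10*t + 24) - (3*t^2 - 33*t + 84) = -2*t^2 + 23*t - 60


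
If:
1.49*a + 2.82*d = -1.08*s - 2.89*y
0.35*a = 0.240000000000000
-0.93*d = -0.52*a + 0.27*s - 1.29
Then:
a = 0.69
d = 3.21111111111111*y + 8.45333333333333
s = -11.0604938271605*y - 23.0186243386243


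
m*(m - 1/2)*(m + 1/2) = m^3 - m/4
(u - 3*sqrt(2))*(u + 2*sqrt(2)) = u^2 - sqrt(2)*u - 12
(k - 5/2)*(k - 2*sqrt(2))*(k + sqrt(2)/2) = k^3 - 5*k^2/2 - 3*sqrt(2)*k^2/2 - 2*k + 15*sqrt(2)*k/4 + 5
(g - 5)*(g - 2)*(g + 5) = g^3 - 2*g^2 - 25*g + 50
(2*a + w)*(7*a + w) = 14*a^2 + 9*a*w + w^2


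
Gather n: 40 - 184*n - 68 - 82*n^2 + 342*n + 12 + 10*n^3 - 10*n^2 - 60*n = 10*n^3 - 92*n^2 + 98*n - 16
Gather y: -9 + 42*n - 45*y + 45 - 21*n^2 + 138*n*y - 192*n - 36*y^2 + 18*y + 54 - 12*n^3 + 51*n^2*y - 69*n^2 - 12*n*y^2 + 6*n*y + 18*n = -12*n^3 - 90*n^2 - 132*n + y^2*(-12*n - 36) + y*(51*n^2 + 144*n - 27) + 90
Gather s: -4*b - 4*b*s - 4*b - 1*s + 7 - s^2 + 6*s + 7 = -8*b - s^2 + s*(5 - 4*b) + 14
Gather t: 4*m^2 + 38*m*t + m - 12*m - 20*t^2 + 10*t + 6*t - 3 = 4*m^2 - 11*m - 20*t^2 + t*(38*m + 16) - 3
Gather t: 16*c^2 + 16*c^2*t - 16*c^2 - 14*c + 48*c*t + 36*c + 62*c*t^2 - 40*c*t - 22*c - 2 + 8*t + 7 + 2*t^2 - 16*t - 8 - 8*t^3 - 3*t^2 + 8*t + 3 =-8*t^3 + t^2*(62*c - 1) + t*(16*c^2 + 8*c)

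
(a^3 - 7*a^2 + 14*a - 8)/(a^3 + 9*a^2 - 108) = (a^3 - 7*a^2 + 14*a - 8)/(a^3 + 9*a^2 - 108)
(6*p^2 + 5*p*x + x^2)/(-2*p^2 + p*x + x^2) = (3*p + x)/(-p + x)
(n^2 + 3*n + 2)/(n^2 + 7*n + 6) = (n + 2)/(n + 6)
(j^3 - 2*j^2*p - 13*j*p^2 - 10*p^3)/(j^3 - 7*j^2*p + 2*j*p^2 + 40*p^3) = (-j - p)/(-j + 4*p)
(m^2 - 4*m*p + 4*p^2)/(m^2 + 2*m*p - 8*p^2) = (m - 2*p)/(m + 4*p)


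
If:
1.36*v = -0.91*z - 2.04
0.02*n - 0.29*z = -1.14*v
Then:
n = 52.6397058823529*z + 85.5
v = -0.669117647058823*z - 1.5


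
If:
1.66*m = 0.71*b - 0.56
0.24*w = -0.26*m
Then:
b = 0.788732394366197 - 2.15817984832069*w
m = -0.923076923076923*w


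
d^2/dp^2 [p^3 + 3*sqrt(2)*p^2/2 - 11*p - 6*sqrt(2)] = 6*p + 3*sqrt(2)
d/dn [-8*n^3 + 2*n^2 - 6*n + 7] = -24*n^2 + 4*n - 6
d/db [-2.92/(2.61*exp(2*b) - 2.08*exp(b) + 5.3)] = (15.2424*exp(b) - 6.0736)*exp(b)/(2.61*exp(2*b) - 2.08*exp(b) + 5.3)^2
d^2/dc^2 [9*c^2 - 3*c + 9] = 18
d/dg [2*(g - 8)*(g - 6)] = 4*g - 28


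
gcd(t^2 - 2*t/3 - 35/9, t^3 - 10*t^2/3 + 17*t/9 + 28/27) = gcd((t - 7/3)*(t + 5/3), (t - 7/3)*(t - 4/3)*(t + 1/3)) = t - 7/3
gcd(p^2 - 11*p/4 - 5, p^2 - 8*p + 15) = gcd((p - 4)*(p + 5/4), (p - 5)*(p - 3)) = 1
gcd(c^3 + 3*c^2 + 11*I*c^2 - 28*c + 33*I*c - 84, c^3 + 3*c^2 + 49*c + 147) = c^2 + c*(3 + 7*I) + 21*I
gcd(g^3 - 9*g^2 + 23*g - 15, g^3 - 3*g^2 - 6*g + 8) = g - 1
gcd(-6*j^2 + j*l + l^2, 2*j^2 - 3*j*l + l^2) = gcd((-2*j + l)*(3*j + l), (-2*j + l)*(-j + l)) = 2*j - l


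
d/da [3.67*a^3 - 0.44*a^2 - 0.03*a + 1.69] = 11.01*a^2 - 0.88*a - 0.03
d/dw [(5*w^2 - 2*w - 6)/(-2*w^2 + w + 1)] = (w^2 - 14*w + 4)/(4*w^4 - 4*w^3 - 3*w^2 + 2*w + 1)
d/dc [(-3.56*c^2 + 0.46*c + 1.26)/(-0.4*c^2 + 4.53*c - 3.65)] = (-15.9428*c^2 + 26.996*c - 7.3868)/(0.16*c^4 - 3.624*c^3 + 23.4409*c^2 - 33.069*c + 13.3225)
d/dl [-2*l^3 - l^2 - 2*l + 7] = -6*l^2 - 2*l - 2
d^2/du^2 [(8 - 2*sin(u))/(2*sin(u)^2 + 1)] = 2*(36*sin(u)^5 - 64*sin(u)^4 + 128*sin(u)^2 - 22*sin(u) + 15*sin(3*u) - 2*sin(5*u) - 16)/(2*sin(u)^2 + 1)^3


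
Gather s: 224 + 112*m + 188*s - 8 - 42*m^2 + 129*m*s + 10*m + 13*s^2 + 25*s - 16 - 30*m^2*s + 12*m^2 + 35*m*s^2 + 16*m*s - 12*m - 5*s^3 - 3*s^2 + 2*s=-30*m^2 + 110*m - 5*s^3 + s^2*(35*m + 10) + s*(-30*m^2 + 145*m + 215) + 200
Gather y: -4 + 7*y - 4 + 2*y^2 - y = 2*y^2 + 6*y - 8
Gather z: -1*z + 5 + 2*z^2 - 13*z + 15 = 2*z^2 - 14*z + 20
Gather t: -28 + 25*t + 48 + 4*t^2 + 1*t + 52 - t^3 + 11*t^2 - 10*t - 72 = -t^3 + 15*t^2 + 16*t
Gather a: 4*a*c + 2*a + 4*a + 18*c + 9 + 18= a*(4*c + 6) + 18*c + 27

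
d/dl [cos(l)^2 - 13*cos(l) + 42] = (13 - 2*cos(l))*sin(l)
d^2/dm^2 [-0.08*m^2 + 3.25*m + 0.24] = -0.160000000000000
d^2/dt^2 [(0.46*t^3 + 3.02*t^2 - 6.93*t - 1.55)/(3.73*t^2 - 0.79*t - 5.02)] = (7.105427357601e-15*t^5 + 5.6843418860808e-14*t^4 - 157.233922*t^3 + 220.84539*t^2 - 681.611454*t + 147.195434)/(51.895117*t^6 - 32.973573*t^5 - 202.544595*t^4 + 88.261565*t^3 + 272.59353*t^2 - 59.724948*t - 126.506008)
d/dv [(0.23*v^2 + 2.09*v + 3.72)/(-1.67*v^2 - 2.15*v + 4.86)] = (2.9958*v^2 + 14.6604*v + 18.1554)/(2.7889*v^4 + 7.181*v^3 - 11.6099*v^2 - 20.898*v + 23.6196)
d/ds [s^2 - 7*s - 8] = 2*s - 7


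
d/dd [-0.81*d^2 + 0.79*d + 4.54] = 0.79 - 1.62*d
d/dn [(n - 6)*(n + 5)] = 2*n - 1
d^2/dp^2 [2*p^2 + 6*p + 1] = 4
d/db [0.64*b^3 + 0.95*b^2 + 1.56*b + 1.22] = 1.92*b^2 + 1.9*b + 1.56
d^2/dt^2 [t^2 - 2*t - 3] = 2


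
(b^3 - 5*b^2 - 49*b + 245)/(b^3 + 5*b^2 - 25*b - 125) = (b^2 - 49)/(b^2 + 10*b + 25)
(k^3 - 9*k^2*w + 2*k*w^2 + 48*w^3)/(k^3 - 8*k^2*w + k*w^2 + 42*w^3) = (-k + 8*w)/(-k + 7*w)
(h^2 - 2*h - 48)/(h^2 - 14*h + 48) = (h + 6)/(h - 6)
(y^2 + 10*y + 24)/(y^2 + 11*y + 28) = (y + 6)/(y + 7)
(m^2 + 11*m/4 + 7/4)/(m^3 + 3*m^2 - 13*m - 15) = (m + 7/4)/(m^2 + 2*m - 15)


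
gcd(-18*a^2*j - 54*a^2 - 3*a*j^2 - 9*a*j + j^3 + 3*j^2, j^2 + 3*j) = j + 3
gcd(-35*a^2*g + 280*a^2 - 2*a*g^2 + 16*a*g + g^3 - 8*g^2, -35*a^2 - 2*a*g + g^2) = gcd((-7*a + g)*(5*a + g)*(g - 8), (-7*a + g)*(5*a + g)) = 35*a^2 + 2*a*g - g^2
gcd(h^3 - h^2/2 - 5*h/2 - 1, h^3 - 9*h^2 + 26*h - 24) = h - 2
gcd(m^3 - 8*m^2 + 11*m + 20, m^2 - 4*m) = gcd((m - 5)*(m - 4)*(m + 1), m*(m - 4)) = m - 4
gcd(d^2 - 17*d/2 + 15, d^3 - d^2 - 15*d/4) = d - 5/2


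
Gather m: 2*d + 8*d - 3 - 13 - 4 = 10*d - 20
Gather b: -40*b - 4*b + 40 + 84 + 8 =132 - 44*b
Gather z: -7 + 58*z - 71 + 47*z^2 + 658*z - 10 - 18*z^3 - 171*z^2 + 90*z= -18*z^3 - 124*z^2 + 806*z - 88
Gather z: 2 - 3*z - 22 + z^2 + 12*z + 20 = z^2 + 9*z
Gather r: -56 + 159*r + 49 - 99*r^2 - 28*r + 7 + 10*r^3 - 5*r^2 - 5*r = 10*r^3 - 104*r^2 + 126*r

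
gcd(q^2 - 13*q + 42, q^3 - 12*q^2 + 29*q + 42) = q^2 - 13*q + 42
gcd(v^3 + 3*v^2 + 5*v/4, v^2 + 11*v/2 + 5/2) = v + 1/2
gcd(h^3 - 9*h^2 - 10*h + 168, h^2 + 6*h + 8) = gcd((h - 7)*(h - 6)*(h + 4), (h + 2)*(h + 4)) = h + 4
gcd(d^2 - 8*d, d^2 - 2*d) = d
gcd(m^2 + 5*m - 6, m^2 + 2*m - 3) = m - 1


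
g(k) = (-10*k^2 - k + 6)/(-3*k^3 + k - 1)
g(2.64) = 1.24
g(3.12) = 1.06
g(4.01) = 0.83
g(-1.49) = -1.98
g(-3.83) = -0.84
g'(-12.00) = -0.02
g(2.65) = 1.23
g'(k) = (-20*k - 1)/(-3*k^3 + k - 1) + (9*k^2 - 1)*(-10*k^2 - k + 6)/(-3*k^3 + k - 1)^2 = ((20*k + 1)*(3*k^3 - k + 1) - (9*k^2 - 1)*(10*k^2 + k - 6))/(3*k^3 - k + 1)^2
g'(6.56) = -0.08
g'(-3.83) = -0.21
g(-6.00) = -0.54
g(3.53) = 0.94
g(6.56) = 0.51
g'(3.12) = -0.32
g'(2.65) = -0.42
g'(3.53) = -0.26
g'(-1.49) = -1.18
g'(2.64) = -0.42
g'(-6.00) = -0.09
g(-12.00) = -0.27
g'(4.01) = -0.20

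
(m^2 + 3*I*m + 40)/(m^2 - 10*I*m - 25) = (m + 8*I)/(m - 5*I)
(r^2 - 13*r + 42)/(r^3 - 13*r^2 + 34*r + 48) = (r - 7)/(r^2 - 7*r - 8)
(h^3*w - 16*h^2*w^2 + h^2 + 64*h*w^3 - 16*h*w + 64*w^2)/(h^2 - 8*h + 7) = (h^3*w - 16*h^2*w^2 + h^2 + 64*h*w^3 - 16*h*w + 64*w^2)/(h^2 - 8*h + 7)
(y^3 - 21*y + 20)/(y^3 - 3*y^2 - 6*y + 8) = (y + 5)/(y + 2)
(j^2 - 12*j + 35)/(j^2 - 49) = (j - 5)/(j + 7)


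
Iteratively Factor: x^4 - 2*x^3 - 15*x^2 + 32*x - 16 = (x - 1)*(x^3 - x^2 - 16*x + 16) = (x - 1)*(x + 4)*(x^2 - 5*x + 4) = (x - 4)*(x - 1)*(x + 4)*(x - 1)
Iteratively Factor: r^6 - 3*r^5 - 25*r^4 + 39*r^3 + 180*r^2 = (r - 5)*(r^5 + 2*r^4 - 15*r^3 - 36*r^2) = (r - 5)*(r + 3)*(r^4 - r^3 - 12*r^2) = r*(r - 5)*(r + 3)*(r^3 - r^2 - 12*r) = r*(r - 5)*(r + 3)^2*(r^2 - 4*r) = r*(r - 5)*(r - 4)*(r + 3)^2*(r)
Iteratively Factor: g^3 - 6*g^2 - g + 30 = (g - 3)*(g^2 - 3*g - 10) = (g - 3)*(g + 2)*(g - 5)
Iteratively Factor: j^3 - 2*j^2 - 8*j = (j - 4)*(j^2 + 2*j) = (j - 4)*(j + 2)*(j)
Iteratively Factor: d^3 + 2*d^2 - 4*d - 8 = (d + 2)*(d^2 - 4) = (d + 2)^2*(d - 2)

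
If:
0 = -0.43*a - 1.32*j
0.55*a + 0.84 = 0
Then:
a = -1.53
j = 0.50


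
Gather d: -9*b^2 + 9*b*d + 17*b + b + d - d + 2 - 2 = -9*b^2 + 9*b*d + 18*b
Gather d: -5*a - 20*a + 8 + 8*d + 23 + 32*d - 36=-25*a + 40*d - 5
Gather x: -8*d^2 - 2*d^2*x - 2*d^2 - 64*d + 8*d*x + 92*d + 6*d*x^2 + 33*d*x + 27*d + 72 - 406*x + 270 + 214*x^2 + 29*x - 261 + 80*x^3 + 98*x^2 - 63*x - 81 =-10*d^2 + 55*d + 80*x^3 + x^2*(6*d + 312) + x*(-2*d^2 + 41*d - 440)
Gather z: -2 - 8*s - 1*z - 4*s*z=-8*s + z*(-4*s - 1) - 2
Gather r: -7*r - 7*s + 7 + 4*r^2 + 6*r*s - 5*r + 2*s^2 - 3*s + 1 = 4*r^2 + r*(6*s - 12) + 2*s^2 - 10*s + 8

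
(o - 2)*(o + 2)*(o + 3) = o^3 + 3*o^2 - 4*o - 12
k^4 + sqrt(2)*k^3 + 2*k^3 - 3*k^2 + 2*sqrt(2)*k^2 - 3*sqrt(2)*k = k*(k - 1)*(k + 3)*(k + sqrt(2))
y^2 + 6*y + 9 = (y + 3)^2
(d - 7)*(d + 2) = d^2 - 5*d - 14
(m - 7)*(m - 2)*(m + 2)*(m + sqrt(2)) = m^4 - 7*m^3 + sqrt(2)*m^3 - 7*sqrt(2)*m^2 - 4*m^2 - 4*sqrt(2)*m + 28*m + 28*sqrt(2)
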